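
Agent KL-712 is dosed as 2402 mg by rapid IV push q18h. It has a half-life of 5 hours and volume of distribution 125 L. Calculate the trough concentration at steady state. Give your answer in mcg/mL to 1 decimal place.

1.7 mcg/mL

Over one 18-h interval, 18/5 ≈ 3.6 half-lives elapse, leaving f ≈ 0.0825 of each dose.
At steady state, accumulation factor R = 1/(1 − e^(−kτ)) ≈ 1.0899.
Each bolus raises the concentration by D/Vd = 2402/125 ≈ 19.216 mcg/mL.
Cmax,ss = C₀/(1 − f) ≈ 19.216/0.9175 ≈ 20.944 mcg/mL.
One interval later, Cmin,ss = Cmax,ss·e^(−kτ) ≈ 20.944 × 0.0825 ≈ 1.728 mcg/mL.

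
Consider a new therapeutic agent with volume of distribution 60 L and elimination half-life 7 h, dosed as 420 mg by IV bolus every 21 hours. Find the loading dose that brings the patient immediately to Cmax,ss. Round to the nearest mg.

480 mg

f = (1/2)^(21/7) ≈ 0.125000; accumulation ratio R = 1/(1−f) ≈ 1.14286.
Loading dose to hit Cmax,ss on first dose: D_load = D_maint·R ≈ 420 × 1.14286 ≈ 480.00 mg.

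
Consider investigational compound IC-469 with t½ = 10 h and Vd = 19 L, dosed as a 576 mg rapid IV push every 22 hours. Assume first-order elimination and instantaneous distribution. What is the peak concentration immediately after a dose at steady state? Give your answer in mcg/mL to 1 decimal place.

τ/t½ = 22/10 ≈ 2.2, so fraction remaining f = (1/2)^(22/10) ≈ 0.2176.
Accumulation ratio R = 1/(1 − f) ≈ 1/0.7824 ≈ 1.2781.
Single-dose peak C₀ = D/Vd = 576/19 ≈ 30.316 mcg/mL.
Steady-state peak Cmax,ss = C₀·R ≈ 30.316 × 1.2781 ≈ 38.747 mcg/mL.

38.7 mcg/mL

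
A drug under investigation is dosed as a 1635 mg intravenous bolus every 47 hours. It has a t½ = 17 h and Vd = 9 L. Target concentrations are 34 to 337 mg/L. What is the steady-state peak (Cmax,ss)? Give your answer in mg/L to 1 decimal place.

τ/t½ = 47/17 ≈ 2.7647, so fraction remaining f = (1/2)^(47/17) ≈ 0.1471.
Accumulation ratio R = 1/(1 − f) ≈ 1/0.8529 ≈ 1.1725.
Each bolus raises the concentration by D/Vd = 1635/9 ≈ 181.667 mg/L.
Cmax,ss = C₀/(1 − f) ≈ 181.667/0.8529 ≈ 212.999 mg/L.
Peak 213.0 mg/L vs MTC 337 mg/L: below toxic threshold.

213.0 mg/L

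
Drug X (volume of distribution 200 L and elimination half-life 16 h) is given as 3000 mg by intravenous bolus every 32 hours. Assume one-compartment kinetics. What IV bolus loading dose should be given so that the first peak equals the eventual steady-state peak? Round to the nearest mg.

4000 mg

f = (1/2)^(32/16) ≈ 0.250000; accumulation ratio R = 1/(1−f) ≈ 1.33333.
Loading dose to hit Cmax,ss on first dose: D_load = D_maint·R ≈ 3000 × 1.33333 ≈ 3999.99 mg.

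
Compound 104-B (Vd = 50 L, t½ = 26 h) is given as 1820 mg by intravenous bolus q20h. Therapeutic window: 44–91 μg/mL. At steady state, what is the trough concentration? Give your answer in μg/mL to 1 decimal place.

k = ln2/t½ = ln2/26 ≈ 0.026660 h⁻¹; fraction remaining f = e^(−kτ) = e^(−0.026660×20) ≈ 0.5867.
Single-dose peak C₀ = D/Vd = 1820/50 ≈ 36.400 μg/mL.
Steady-state trough Cmin,ss = C₀·f/(1−f) ≈ 36.400 × 0.5867/0.4133 ≈ 51.672 μg/mL.
Trough 51.7 μg/mL vs MEC 44 μg/mL: adequate.

51.7 μg/mL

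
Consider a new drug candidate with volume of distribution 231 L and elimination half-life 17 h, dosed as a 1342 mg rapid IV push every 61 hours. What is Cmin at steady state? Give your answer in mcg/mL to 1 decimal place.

k = ln2/t½ = ln2/17 ≈ 0.040773 h⁻¹; fraction remaining f = e^(−kτ) = e^(−0.040773×61) ≈ 0.0831.
Each bolus raises the concentration by D/Vd = 1342/231 ≈ 5.810 mcg/mL.
Steady-state trough Cmin,ss = C₀·f/(1−f) ≈ 5.810 × 0.0831/0.9169 ≈ 0.527 mcg/mL.

0.5 mcg/mL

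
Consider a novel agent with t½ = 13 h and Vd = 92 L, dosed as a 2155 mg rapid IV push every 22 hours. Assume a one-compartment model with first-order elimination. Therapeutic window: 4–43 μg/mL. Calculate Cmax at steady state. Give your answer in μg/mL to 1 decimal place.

Over one 22-h interval, 22/13 ≈ 1.6923 half-lives elapse, leaving f ≈ 0.3094 of each dose.
At steady state, accumulation factor R = 1/(1 − e^(−kτ)) ≈ 1.4480.
Single-dose peak C₀ = D/Vd = 2155/92 ≈ 23.424 μg/mL.
Steady-state peak Cmax,ss = C₀·R ≈ 23.424 × 1.4480 ≈ 33.918 μg/mL.
Peak 33.9 μg/mL vs MTC 43 μg/mL: below toxic threshold.

33.9 μg/mL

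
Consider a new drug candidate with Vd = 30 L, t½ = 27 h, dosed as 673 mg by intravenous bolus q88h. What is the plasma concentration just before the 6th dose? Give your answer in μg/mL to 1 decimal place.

f = (1/2)^(τ/t½) = (1/2)^(88/27) ≈ 0.1044.
C₀ = D/Vd = 673/30 ≈ 22.433 μg/mL.
Before the 6th dose, 5 doses have been given. Superposition: Cmin = C₀·(f + f² + … + f^5).
≈ 22.433 × (0.1044 + 0.0109 + 0.0011 + 0.0001 + 0.0000) ≈ 22.433 × 0.1165 ≈ 2.613 μg/mL.

2.6 μg/mL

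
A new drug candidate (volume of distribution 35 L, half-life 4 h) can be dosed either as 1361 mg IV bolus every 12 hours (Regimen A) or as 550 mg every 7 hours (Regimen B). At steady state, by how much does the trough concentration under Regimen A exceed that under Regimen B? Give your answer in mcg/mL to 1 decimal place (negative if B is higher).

-1.1 mcg/mL

Regimen A: f = (1/2)^(12/4) ≈ 0.1250; Cmin,ss = (1361/35)·f/(1−f) ≈ 5.555 mcg/mL.
Regimen B: f = (1/2)^(7/4) ≈ 0.2973; Cmin,ss = (550/35)·f/(1−f) ≈ 6.648 mcg/mL.
Difference ≈ 5.555 − 6.648 ≈ -1.093 mcg/mL.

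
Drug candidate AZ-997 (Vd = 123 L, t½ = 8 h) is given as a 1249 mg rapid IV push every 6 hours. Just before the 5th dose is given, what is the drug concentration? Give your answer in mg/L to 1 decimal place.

f = (1/2)^(τ/t½) = (1/2)^(6/8) ≈ 0.5946.
C₀ = D/Vd = 1249/123 ≈ 10.154 mg/L.
Before the 5th dose, 4 doses have been given. Superposition: Cmin = C₀·(f + f² + … + f^4).
≈ 10.154 × (0.5946 + 0.3535 + 0.2102 + 0.1250) ≈ 10.154 × 1.2833 ≈ 13.031 mg/L.

13.0 mg/L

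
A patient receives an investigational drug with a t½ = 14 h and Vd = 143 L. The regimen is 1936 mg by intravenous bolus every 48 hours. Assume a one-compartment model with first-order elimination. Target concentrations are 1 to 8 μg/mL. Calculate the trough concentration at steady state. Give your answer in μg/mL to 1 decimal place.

τ/t½ = 48/14 ≈ 3.4286, so fraction remaining f = (1/2)^(48/14) ≈ 0.0929.
At steady state, accumulation factor R = 1/(1 − e^(−kτ)) ≈ 1.1024.
Each bolus raises the concentration by D/Vd = 1936/143 ≈ 13.538 μg/mL.
Cmax,ss = C₀/(1 − f) ≈ 13.538/0.9071 ≈ 14.924 μg/mL.
One interval later, Cmin,ss = Cmax,ss·e^(−kτ) ≈ 14.924 × 0.0929 ≈ 1.386 μg/mL.
Trough 1.4 μg/mL vs MEC 1 μg/mL: adequate.

1.4 μg/mL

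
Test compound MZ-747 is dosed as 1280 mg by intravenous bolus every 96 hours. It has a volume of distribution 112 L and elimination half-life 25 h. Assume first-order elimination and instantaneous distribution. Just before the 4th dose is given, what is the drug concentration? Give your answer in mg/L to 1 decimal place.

0.9 mg/L

f = (1/2)^(τ/t½) = (1/2)^(96/25) ≈ 0.0698.
C₀ = D/Vd = 1280/112 ≈ 11.429 mg/L.
Before the 4th dose, 3 doses have been given. Superposition: Cmin = C₀·(f + f² + … + f^3).
≈ 11.429 × (0.0698 + 0.0049 + 0.0003) ≈ 11.429 × 0.0750 ≈ 0.857 mg/L.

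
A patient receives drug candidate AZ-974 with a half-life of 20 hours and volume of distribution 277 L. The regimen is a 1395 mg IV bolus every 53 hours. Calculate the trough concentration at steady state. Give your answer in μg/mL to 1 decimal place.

1.0 μg/mL

τ/t½ = 53/20 ≈ 2.65, so fraction remaining f = (1/2)^(53/20) ≈ 0.1593.
Single-dose peak C₀ = D/Vd = 1395/277 ≈ 5.036 μg/mL.
Steady-state trough Cmin,ss = C₀·f/(1−f) ≈ 5.036 × 0.1593/0.8407 ≈ 0.954 μg/mL.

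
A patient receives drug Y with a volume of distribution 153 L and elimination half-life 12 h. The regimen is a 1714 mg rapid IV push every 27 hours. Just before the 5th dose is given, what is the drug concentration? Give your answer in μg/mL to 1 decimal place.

f = (1/2)^(τ/t½) = (1/2)^(27/12) ≈ 0.2102.
C₀ = D/Vd = 1714/153 ≈ 11.203 μg/mL.
Before the 5th dose, 4 doses have been given. Superposition: Cmin = C₀·(f + f² + … + f^4).
≈ 11.203 × (0.2102 + 0.0442 + 0.0093 + 0.0020) ≈ 11.203 × 0.2657 ≈ 2.977 μg/mL.

3.0 μg/mL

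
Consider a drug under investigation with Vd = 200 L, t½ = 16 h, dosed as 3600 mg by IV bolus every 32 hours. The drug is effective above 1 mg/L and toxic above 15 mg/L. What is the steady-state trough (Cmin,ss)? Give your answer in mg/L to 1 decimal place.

The dosing interval is 2 half-lives, so f = 2^(−2) = 0.25.
Accumulation ratio R = 1/(1 − f) = 1/0.75 = 4/3.
Single-dose peak C₀ = D/Vd = 3600/200 = 18 mg/L.
Steady-state peak Cmax,ss = C₀·R = 18 × 4/3 ≈ 24.000 mg/L.
Steady-state trough Cmin,ss = Cmax,ss·f ≈ 24.000 × 0.25 ≈ 6.000 mg/L.
Trough 6.0 mg/L vs MEC 1 mg/L: adequate.

6.0 mg/L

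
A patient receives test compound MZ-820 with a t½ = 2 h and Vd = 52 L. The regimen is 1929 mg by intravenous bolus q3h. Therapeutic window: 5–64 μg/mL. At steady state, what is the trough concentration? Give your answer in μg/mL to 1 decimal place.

k = ln2/t½ = ln2/2 ≈ 0.346574 h⁻¹; fraction remaining f = e^(−kτ) = e^(−0.346574×3) ≈ 0.3536.
At steady state, accumulation factor R = 1/(1 − e^(−kτ)) ≈ 1.5470.
Single-dose peak C₀ = D/Vd = 1929/52 ≈ 37.096 μg/mL.
Steady-state peak Cmax,ss = C₀·R ≈ 37.096 × 1.5470 ≈ 57.388 μg/mL.
One interval later, Cmin,ss = Cmax,ss·e^(−kτ) ≈ 57.388 × 0.3536 ≈ 20.292 μg/mL.
Trough 20.3 μg/mL vs MEC 5 μg/mL: adequate.

20.3 μg/mL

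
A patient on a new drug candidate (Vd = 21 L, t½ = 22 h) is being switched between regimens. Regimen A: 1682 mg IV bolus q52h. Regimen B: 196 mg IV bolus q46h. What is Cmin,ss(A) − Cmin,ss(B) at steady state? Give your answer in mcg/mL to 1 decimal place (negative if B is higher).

16.5 mcg/mL

Regimen A: f = (1/2)^(52/22) ≈ 0.1943; Cmin,ss = (1682/21)·f/(1−f) ≈ 19.316 mcg/mL.
Regimen B: f = (1/2)^(46/22) ≈ 0.2347; Cmin,ss = (196/21)·f/(1−f) ≈ 2.862 mcg/mL.
Difference ≈ 19.316 − 2.862 ≈ 16.454 mcg/mL.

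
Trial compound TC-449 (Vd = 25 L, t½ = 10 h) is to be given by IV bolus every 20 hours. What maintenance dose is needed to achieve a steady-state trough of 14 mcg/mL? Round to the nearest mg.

τ/t½ = 20/10 ≈ 2, so f = (1/2)^(20/10) ≈ 0.250000.
Cmin,ss = (D/Vd)·f/(1−f), so D = Cmin,ss·Vd·(1−f)/f.
D = 14 × 25 × (1−f)/f ≈ 14 × 25 × 3.00000 ≈ 1050.00 mg.

1050 mg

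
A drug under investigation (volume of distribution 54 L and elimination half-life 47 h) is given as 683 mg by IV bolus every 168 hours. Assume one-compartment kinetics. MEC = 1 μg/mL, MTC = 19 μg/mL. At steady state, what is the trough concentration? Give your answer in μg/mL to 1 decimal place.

1.2 μg/mL

τ/t½ = 168/47 ≈ 3.5745, so fraction remaining f = (1/2)^(168/47) ≈ 0.0839.
Accumulation ratio R = 1/(1 − f) ≈ 1/0.9161 ≈ 1.0916.
Single-dose peak C₀ = D/Vd = 683/54 ≈ 12.648 μg/mL.
Steady-state peak Cmax,ss = C₀·R ≈ 12.648 × 1.0916 ≈ 13.807 μg/mL.
Steady-state trough Cmin,ss = Cmax,ss·f ≈ 13.807 × 0.0839 ≈ 1.158 μg/mL.
Trough 1.2 μg/mL vs MEC 1 μg/mL: adequate.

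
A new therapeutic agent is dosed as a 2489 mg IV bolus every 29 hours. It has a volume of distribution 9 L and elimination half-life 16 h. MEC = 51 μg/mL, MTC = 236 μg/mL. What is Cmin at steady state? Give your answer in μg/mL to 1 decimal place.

Over one 29-h interval, 29/16 ≈ 1.8125 half-lives elapse, leaving f ≈ 0.2847 of each dose.
Each bolus raises the concentration by D/Vd = 2489/9 ≈ 276.556 μg/mL.
Steady-state trough Cmin,ss = C₀·f/(1−f) ≈ 276.556 × 0.2847/0.7153 ≈ 110.073 μg/mL.
Trough 110.1 μg/mL vs MEC 51 μg/mL: adequate.

110.1 μg/mL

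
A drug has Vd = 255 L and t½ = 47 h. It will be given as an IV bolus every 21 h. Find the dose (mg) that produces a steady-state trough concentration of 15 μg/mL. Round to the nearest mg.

1389 mg

τ/t½ = 21/47 ≈ 0.44681, so f = (1/2)^(21/47) ≈ 0.733664.
Cmin,ss = (D/Vd)·f/(1−f), so D = Cmin,ss·Vd·(1−f)/f.
D = 15 × 255 × (1−f)/f ≈ 15 × 255 × 0.36302 ≈ 1388.55 mg.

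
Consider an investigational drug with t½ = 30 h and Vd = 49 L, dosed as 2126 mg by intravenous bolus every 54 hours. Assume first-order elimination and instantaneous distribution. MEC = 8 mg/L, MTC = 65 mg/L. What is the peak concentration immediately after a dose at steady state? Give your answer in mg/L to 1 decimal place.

60.9 mg/L

Over one 54-h interval, 54/30 ≈ 1.8 half-lives elapse, leaving f ≈ 0.2872 of each dose.
Accumulation ratio R = 1/(1 − f) ≈ 1/0.7128 ≈ 1.4029.
Each bolus raises the concentration by D/Vd = 2126/49 ≈ 43.388 mg/L.
Steady-state peak Cmax,ss = C₀·R ≈ 43.388 × 1.4029 ≈ 60.869 mg/L.
Peak 60.9 mg/L vs MTC 65 mg/L: below toxic threshold.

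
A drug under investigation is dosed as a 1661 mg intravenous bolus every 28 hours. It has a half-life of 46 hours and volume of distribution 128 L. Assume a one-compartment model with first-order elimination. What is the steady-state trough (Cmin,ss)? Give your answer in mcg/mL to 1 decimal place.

k = ln2/t½ = ln2/46 ≈ 0.015068 h⁻¹; fraction remaining f = e^(−kτ) = e^(−0.015068×28) ≈ 0.6558.
Accumulation ratio R = 1/(1 − f) ≈ 1/0.3442 ≈ 2.9053.
Each bolus raises the concentration by D/Vd = 1661/128 ≈ 12.977 mcg/mL.
Steady-state peak Cmax,ss = C₀·R ≈ 12.977 × 2.9053 ≈ 37.702 mcg/mL.
Steady-state trough Cmin,ss = Cmax,ss·f ≈ 37.702 × 0.6558 ≈ 24.725 mcg/mL.

24.7 mcg/mL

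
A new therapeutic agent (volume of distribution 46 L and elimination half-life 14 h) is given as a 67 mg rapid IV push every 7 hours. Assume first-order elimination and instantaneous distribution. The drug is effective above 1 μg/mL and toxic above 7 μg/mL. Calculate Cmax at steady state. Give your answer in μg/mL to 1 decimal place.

5.0 μg/mL

k = ln2/t½ = ln2/14 ≈ 0.049511 h⁻¹; fraction remaining f = e^(−kτ) = e^(−0.049511×7) ≈ 0.7071.
Accumulation ratio R = 1/(1 − f) ≈ 1/0.2929 ≈ 3.4141.
Each bolus raises the concentration by D/Vd = 67/46 ≈ 1.457 μg/mL.
Steady-state peak Cmax,ss = C₀·R ≈ 1.457 × 3.4141 ≈ 4.974 μg/mL.
Peak 5.0 μg/mL vs MTC 7 μg/mL: below toxic threshold.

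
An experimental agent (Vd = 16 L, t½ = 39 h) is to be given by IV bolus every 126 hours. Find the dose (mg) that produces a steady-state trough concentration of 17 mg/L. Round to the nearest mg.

τ/t½ = 126/39 ≈ 3.2308, so f = (1/2)^(126/39) ≈ 0.106523.
Cmin,ss = (D/Vd)·f/(1−f), so D = Cmin,ss·Vd·(1−f)/f.
D = 17 × 16 × (1−f)/f ≈ 17 × 16 × 8.38764 ≈ 2281.44 mg.

2281 mg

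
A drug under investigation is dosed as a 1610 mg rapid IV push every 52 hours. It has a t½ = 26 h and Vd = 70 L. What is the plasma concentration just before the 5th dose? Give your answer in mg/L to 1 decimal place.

7.6 mg/L

f = (1/2)^(τ/t½) = (1/2)^(52/26) ≈ 0.2500.
C₀ = D/Vd = 1610/70 ≈ 23.000 mg/L.
Before the 5th dose, 4 doses have been given. Superposition: Cmin = C₀·(f + f² + … + f^4).
≈ 23.000 × (0.2500 + 0.0625 + 0.0156 + 0.0039) ≈ 23.000 × 0.3320 ≈ 7.636 mg/L.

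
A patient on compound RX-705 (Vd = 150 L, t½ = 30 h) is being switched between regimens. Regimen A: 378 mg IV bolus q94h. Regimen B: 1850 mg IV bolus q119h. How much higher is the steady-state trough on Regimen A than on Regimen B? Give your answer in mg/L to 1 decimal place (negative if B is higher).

-0.5 mg/L

Regimen A: f = (1/2)^(94/30) ≈ 0.1140; Cmin,ss = (378/150)·f/(1−f) ≈ 0.324 mg/L.
Regimen B: f = (1/2)^(119/30) ≈ 0.0640; Cmin,ss = (1850/150)·f/(1−f) ≈ 0.843 mg/L.
Difference ≈ 0.324 − 0.843 ≈ -0.519 mg/L.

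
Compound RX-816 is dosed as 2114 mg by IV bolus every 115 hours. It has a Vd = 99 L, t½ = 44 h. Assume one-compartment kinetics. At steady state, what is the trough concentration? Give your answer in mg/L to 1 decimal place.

Over one 115-h interval, 115/44 ≈ 2.6136 half-lives elapse, leaving f ≈ 0.1634 of each dose.
Accumulation ratio R = 1/(1 − f) ≈ 1/0.8366 ≈ 1.1953.
Each bolus raises the concentration by D/Vd = 2114/99 ≈ 21.354 mg/L.
Steady-state peak Cmax,ss = C₀·R ≈ 21.354 × 1.1953 ≈ 25.524 mg/L.
One interval later, Cmin,ss = Cmax,ss·e^(−kτ) ≈ 25.524 × 0.1634 ≈ 4.171 mg/L.

4.2 mg/L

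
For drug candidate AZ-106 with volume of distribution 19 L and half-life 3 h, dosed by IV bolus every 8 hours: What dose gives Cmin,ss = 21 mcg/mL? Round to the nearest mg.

τ/t½ = 8/3 ≈ 2.6667, so f = (1/2)^(8/3) ≈ 0.157490.
Cmin,ss = (D/Vd)·f/(1−f), so D = Cmin,ss·Vd·(1−f)/f.
D = 21 × 19 × (1−f)/f ≈ 21 × 19 × 5.34961 ≈ 2134.49 mg.

2134 mg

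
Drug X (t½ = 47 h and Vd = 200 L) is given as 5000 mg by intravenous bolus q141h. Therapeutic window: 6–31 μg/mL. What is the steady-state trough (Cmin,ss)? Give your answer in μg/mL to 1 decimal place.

3.6 μg/mL

τ = 141 h = 3 half-lives, so f = (1/2)^3 = 0.125.
Accumulation ratio R = 1/(1 − f) = 1/0.875 = 8/7.
Single-dose peak C₀ = D/Vd = 5000/200 = 25 μg/mL.
Steady-state peak Cmax,ss = C₀·R = 25 × 8/7 ≈ 28.571 μg/mL.
Steady-state trough Cmin,ss = Cmax,ss·f ≈ 28.571 × 0.125 ≈ 3.571 μg/mL.
Trough 3.6 μg/mL vs MEC 6 μg/mL: subtherapeutic.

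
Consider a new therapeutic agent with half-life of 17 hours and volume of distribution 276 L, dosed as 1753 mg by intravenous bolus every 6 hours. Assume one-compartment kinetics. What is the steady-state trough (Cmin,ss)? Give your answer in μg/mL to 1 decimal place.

22.9 μg/mL

k = ln2/t½ = ln2/17 ≈ 0.040773 h⁻¹; fraction remaining f = e^(−kτ) = e^(−0.040773×6) ≈ 0.7830.
Accumulation ratio R = 1/(1 − f) ≈ 1/0.2170 ≈ 4.6083.
Each bolus raises the concentration by D/Vd = 1753/276 ≈ 6.351 μg/mL.
Cmax,ss = C₀/(1 − f) ≈ 6.351/0.2170 ≈ 29.267 μg/mL.
Steady-state trough Cmin,ss = Cmax,ss·f ≈ 29.267 × 0.7830 ≈ 22.916 μg/mL.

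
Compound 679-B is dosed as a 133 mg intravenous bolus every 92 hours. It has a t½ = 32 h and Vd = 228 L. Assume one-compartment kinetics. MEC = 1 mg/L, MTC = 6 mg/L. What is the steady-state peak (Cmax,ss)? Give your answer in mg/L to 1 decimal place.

k = ln2/t½ = ln2/32 ≈ 0.021661 h⁻¹; fraction remaining f = e^(−kτ) = e^(−0.021661×92) ≈ 0.1363.
Accumulation ratio R = 1/(1 − f) ≈ 1/0.8637 ≈ 1.1578.
Each bolus raises the concentration by D/Vd = 133/228 ≈ 0.583 mg/L.
Steady-state peak Cmax,ss = C₀·R ≈ 0.583 × 1.1578 ≈ 0.675 mg/L.
Peak 0.7 mg/L vs MTC 6 mg/L: below toxic threshold.

0.7 mg/L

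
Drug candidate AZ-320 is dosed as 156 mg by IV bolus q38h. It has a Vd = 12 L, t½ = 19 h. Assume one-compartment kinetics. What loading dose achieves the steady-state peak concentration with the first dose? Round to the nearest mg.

f = (1/2)^(38/19) ≈ 0.250000; accumulation ratio R = 1/(1−f) ≈ 1.33333.
Loading dose to hit Cmax,ss on first dose: D_load = D_maint·R ≈ 156 × 1.33333 ≈ 208.00 mg.

208 mg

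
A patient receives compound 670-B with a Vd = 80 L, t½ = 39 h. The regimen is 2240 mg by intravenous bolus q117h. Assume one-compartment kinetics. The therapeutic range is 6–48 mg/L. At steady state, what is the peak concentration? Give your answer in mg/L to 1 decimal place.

32.0 mg/L

The dosing interval is 3 half-lives, so f = 2^(−3) = 0.125.
At steady state, R = 1/(1 − 0.125) = 8/7.
Single-dose peak C₀ = D/Vd = 2240/80 = 28 mg/L.
Steady-state peak Cmax,ss = C₀·R = 28 × 8/7 ≈ 32.000 mg/L.
Peak 32.0 mg/L vs MTC 48 mg/L: below toxic threshold.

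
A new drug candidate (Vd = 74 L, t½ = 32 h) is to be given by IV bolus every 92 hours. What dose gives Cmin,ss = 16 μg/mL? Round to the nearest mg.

τ/t½ = 92/32 ≈ 2.875, so f = (1/2)^(92/32) ≈ 0.136313.
Cmin,ss = (D/Vd)·f/(1−f), so D = Cmin,ss·Vd·(1−f)/f.
D = 16 × 74 × (1−f)/f ≈ 16 × 74 × 6.33606 ≈ 7501.90 mg.

7502 mg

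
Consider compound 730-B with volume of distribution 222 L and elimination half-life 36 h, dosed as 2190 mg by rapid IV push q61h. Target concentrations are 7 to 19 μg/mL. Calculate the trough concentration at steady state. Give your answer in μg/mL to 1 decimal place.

k = ln2/t½ = ln2/36 ≈ 0.019254 h⁻¹; fraction remaining f = e^(−kτ) = e^(−0.019254×61) ≈ 0.3090.
At steady state, accumulation factor R = 1/(1 − e^(−kτ)) ≈ 1.4472.
Single-dose peak C₀ = D/Vd = 2190/222 ≈ 9.865 μg/mL.
Steady-state peak Cmax,ss = C₀·R ≈ 9.865 × 1.4472 ≈ 14.277 μg/mL.
One interval later, Cmin,ss = Cmax,ss·e^(−kτ) ≈ 14.277 × 0.3090 ≈ 4.412 μg/mL.
Trough 4.4 μg/mL vs MEC 7 μg/mL: subtherapeutic.

4.4 μg/mL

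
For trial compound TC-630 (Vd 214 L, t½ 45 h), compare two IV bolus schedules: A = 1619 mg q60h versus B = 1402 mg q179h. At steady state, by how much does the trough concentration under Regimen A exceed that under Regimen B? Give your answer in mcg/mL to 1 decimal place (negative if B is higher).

4.5 mcg/mL

Regimen A: f = (1/2)^(60/45) ≈ 0.3969; Cmin,ss = (1619/214)·f/(1−f) ≈ 4.979 mcg/mL.
Regimen B: f = (1/2)^(179/45) ≈ 0.0635; Cmin,ss = (1402/214)·f/(1−f) ≈ 0.444 mcg/mL.
Difference ≈ 4.979 − 0.444 ≈ 4.535 mcg/mL.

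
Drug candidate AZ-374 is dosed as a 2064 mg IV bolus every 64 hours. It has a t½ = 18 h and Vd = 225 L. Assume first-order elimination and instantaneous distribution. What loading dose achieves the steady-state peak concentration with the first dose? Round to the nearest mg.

2256 mg

f = (1/2)^(64/18) ≈ 0.085049; accumulation ratio R = 1/(1−f) ≈ 1.09295.
Loading dose to hit Cmax,ss on first dose: D_load = D_maint·R ≈ 2064 × 1.09295 ≈ 2255.85 mg.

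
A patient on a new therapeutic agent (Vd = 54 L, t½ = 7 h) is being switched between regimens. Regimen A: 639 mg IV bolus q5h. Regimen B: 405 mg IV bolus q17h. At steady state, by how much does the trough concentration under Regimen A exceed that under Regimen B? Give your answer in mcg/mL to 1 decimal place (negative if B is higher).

16.8 mcg/mL

Regimen A: f = (1/2)^(5/7) ≈ 0.6095; Cmin,ss = (639/54)·f/(1−f) ≈ 18.470 mcg/mL.
Regimen B: f = (1/2)^(17/7) ≈ 0.1857; Cmin,ss = (405/54)·f/(1−f) ≈ 1.710 mcg/mL.
Difference ≈ 18.470 − 1.710 ≈ 16.760 mcg/mL.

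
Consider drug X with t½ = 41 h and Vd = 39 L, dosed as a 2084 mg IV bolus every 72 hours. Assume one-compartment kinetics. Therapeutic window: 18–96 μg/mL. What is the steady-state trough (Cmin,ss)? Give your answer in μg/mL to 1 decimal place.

22.5 μg/mL

Over one 72-h interval, 72/41 ≈ 1.7561 half-lives elapse, leaving f ≈ 0.2960 of each dose.
Each bolus raises the concentration by D/Vd = 2084/39 ≈ 53.436 μg/mL.
Steady-state trough Cmin,ss = C₀·f/(1−f) ≈ 53.436 × 0.2960/0.7040 ≈ 22.467 μg/mL.
Trough 22.5 μg/mL vs MEC 18 μg/mL: adequate.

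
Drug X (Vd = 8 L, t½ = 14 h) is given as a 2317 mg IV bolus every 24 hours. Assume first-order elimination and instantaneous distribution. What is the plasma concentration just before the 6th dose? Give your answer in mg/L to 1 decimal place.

f = (1/2)^(τ/t½) = (1/2)^(24/14) ≈ 0.3048.
C₀ = D/Vd = 2317/8 ≈ 289.625 mg/L.
Before the 6th dose, 5 doses have been given. Superposition: Cmin = C₀·(f + f² + … + f^5).
≈ 289.625 × (0.3048 + 0.0929 + 0.0283 + 0.0086 + 0.0026) ≈ 289.625 × 0.4372 ≈ 126.624 mg/L.

126.6 mg/L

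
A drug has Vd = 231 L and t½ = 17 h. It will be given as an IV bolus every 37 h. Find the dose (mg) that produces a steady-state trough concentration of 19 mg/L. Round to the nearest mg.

15451 mg

τ/t½ = 37/17 ≈ 2.1765, so f = (1/2)^(37/17) ≈ 0.221216.
Cmin,ss = (D/Vd)·f/(1−f), so D = Cmin,ss·Vd·(1−f)/f.
D = 19 × 231 × (1−f)/f ≈ 19 × 231 × 3.52047 ≈ 15451.34 mg.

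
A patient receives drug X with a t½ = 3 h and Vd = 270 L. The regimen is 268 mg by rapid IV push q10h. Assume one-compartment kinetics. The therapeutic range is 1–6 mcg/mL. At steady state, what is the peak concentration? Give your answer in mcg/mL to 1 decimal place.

1.1 mcg/mL

τ/t½ = 10/3 ≈ 3.3333, so fraction remaining f = (1/2)^(10/3) ≈ 0.0992.
At steady state, accumulation factor R = 1/(1 − e^(−kτ)) ≈ 1.1101.
Single-dose peak C₀ = D/Vd = 268/270 ≈ 0.993 mcg/mL.
Steady-state peak Cmax,ss = C₀·R ≈ 0.993 × 1.1101 ≈ 1.102 mcg/mL.
Peak 1.1 mcg/mL vs MTC 6 mcg/mL: below toxic threshold.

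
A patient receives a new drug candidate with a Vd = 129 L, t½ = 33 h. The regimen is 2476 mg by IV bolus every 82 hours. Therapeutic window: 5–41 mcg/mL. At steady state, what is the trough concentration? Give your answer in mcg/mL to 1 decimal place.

4.2 mcg/mL

k = ln2/t½ = ln2/33 ≈ 0.021004 h⁻¹; fraction remaining f = e^(−kτ) = e^(−0.021004×82) ≈ 0.1786.
At steady state, accumulation factor R = 1/(1 − e^(−kτ)) ≈ 1.2174.
Each bolus raises the concentration by D/Vd = 2476/129 ≈ 19.194 mcg/mL.
Cmax,ss = C₀/(1 − f) ≈ 19.194/0.8214 ≈ 23.367 mcg/mL.
Steady-state trough Cmin,ss = Cmax,ss·f ≈ 23.367 × 0.1786 ≈ 4.173 mcg/mL.
Trough 4.2 mcg/mL vs MEC 5 mcg/mL: subtherapeutic.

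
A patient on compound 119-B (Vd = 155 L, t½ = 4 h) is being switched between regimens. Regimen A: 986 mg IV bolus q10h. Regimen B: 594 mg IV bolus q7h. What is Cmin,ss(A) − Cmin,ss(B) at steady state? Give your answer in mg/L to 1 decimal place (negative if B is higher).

Regimen A: f = (1/2)^(10/4) ≈ 0.1768; Cmin,ss = (986/155)·f/(1−f) ≈ 1.366 mg/L.
Regimen B: f = (1/2)^(7/4) ≈ 0.2973; Cmin,ss = (594/155)·f/(1−f) ≈ 1.621 mg/L.
Difference ≈ 1.366 − 1.621 ≈ -0.255 mg/L.

-0.3 mg/L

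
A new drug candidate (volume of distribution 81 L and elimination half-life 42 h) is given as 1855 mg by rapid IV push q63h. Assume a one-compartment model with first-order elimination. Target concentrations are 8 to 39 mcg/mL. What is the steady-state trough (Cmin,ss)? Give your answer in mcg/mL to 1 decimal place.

Over one 63-h interval, 63/42 ≈ 1.5 half-lives elapse, leaving f ≈ 0.3536 of each dose.
Single-dose peak C₀ = D/Vd = 1855/81 ≈ 22.901 mcg/mL.
Steady-state trough Cmin,ss = C₀·f/(1−f) ≈ 22.901 × 0.3536/0.6464 ≈ 12.528 mcg/mL.
Trough 12.5 mcg/mL vs MEC 8 mcg/mL: adequate.

12.5 mcg/mL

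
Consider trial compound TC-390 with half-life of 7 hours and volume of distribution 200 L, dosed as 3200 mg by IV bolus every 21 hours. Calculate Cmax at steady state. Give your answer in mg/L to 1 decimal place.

18.3 mg/L

τ = 21 h = 3 half-lives, so f = (1/2)^3 = 0.125.
At steady state, R = 1/(1 − 0.125) = 8/7.
Single-dose peak C₀ = D/Vd = 3200/200 = 16 mg/L.
Steady-state peak Cmax,ss = C₀·R = 16 × 8/7 ≈ 18.286 mg/L.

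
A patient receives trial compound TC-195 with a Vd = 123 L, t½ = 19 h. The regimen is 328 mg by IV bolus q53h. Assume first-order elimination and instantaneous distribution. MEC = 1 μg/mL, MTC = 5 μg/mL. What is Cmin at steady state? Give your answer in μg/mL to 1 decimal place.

0.5 μg/mL

k = ln2/t½ = ln2/19 ≈ 0.036481 h⁻¹; fraction remaining f = e^(−kτ) = e^(−0.036481×53) ≈ 0.1446.
Accumulation ratio R = 1/(1 − f) ≈ 1/0.8554 ≈ 1.1690.
Each bolus raises the concentration by D/Vd = 328/123 ≈ 2.667 μg/mL.
Cmax,ss = C₀/(1 − f) ≈ 2.667/0.8554 ≈ 3.118 μg/mL.
Steady-state trough Cmin,ss = Cmax,ss·f ≈ 3.118 × 0.1446 ≈ 0.451 μg/mL.
Trough 0.5 μg/mL vs MEC 1 μg/mL: subtherapeutic.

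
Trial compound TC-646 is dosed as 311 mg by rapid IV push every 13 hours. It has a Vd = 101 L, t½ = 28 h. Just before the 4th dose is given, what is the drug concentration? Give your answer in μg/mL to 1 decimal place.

f = (1/2)^(τ/t½) = (1/2)^(13/28) ≈ 0.7248.
C₀ = D/Vd = 311/101 ≈ 3.079 μg/mL.
Before the 4th dose, 3 doses have been given. Superposition: Cmin = C₀·(f + f² + … + f^3).
≈ 3.079 × (0.7248 + 0.5253 + 0.3808) ≈ 3.079 × 1.6309 ≈ 5.022 μg/mL.

5.0 μg/mL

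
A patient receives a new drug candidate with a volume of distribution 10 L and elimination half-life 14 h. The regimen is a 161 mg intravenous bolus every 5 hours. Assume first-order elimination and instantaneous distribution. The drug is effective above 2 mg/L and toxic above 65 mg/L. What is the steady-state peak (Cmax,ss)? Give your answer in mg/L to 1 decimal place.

k = ln2/t½ = ln2/14 ≈ 0.049511 h⁻¹; fraction remaining f = e^(−kτ) = e^(−0.049511×5) ≈ 0.7807.
Accumulation ratio R = 1/(1 − f) ≈ 1/0.2193 ≈ 4.5600.
Each bolus raises the concentration by D/Vd = 161/10 ≈ 16.100 mg/L.
Steady-state peak Cmax,ss = C₀·R ≈ 16.100 × 4.5600 ≈ 73.416 mg/L.
Peak 73.4 mg/L vs MTC 65 mg/L: exceeds toxic threshold.

73.4 mg/L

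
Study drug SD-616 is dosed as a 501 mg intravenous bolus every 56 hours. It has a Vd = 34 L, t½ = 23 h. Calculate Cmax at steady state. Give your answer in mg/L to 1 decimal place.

τ/t½ = 56/23 ≈ 2.4348, so fraction remaining f = (1/2)^(56/23) ≈ 0.1850.
At steady state, accumulation factor R = 1/(1 − e^(−kτ)) ≈ 1.2270.
Each bolus raises the concentration by D/Vd = 501/34 ≈ 14.735 mg/L.
Steady-state peak Cmax,ss = C₀·R ≈ 14.735 × 1.2270 ≈ 18.080 mg/L.

18.1 mg/L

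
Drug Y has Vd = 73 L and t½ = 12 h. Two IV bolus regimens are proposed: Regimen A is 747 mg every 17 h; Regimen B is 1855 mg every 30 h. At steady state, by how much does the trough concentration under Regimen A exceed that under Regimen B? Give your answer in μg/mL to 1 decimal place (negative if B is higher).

0.7 μg/mL

Regimen A: f = (1/2)^(17/12) ≈ 0.3746; Cmin,ss = (747/73)·f/(1−f) ≈ 6.129 μg/mL.
Regimen B: f = (1/2)^(30/12) ≈ 0.1768; Cmin,ss = (1855/73)·f/(1−f) ≈ 5.458 μg/mL.
Difference ≈ 6.129 − 5.458 ≈ 0.671 μg/mL.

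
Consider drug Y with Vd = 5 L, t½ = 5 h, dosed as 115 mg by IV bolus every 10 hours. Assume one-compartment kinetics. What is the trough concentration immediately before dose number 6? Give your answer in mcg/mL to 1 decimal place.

7.7 mcg/mL

f = (1/2)^(τ/t½) = (1/2)^(10/5) ≈ 0.2500.
C₀ = D/Vd = 115/5 ≈ 23.000 mcg/mL.
Before the 6th dose, 5 doses have been given. Superposition: Cmin = C₀·(f + f² + … + f^5).
≈ 23.000 × (0.2500 + 0.0625 + 0.0156 + 0.0039 + 0.0010) ≈ 23.000 × 0.3330 ≈ 7.659 mcg/mL.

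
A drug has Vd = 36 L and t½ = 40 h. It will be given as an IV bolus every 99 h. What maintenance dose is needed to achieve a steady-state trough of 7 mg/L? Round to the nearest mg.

τ/t½ = 99/40 ≈ 2.475, so f = (1/2)^(99/40) ≈ 0.179867.
Cmin,ss = (D/Vd)·f/(1−f), so D = Cmin,ss·Vd·(1−f)/f.
D = 7 × 36 × (1−f)/f ≈ 7 × 36 × 4.55966 ≈ 1149.03 mg.

1149 mg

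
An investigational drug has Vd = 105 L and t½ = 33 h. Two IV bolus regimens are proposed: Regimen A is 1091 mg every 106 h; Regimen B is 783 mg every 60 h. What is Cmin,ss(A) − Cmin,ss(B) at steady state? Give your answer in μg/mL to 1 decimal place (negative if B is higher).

-1.7 μg/mL

Regimen A: f = (1/2)^(106/33) ≈ 0.1079; Cmin,ss = (1091/105)·f/(1−f) ≈ 1.257 μg/mL.
Regimen B: f = (1/2)^(60/33) ≈ 0.2836; Cmin,ss = (783/105)·f/(1−f) ≈ 2.952 μg/mL.
Difference ≈ 1.257 − 2.952 ≈ -1.695 μg/mL.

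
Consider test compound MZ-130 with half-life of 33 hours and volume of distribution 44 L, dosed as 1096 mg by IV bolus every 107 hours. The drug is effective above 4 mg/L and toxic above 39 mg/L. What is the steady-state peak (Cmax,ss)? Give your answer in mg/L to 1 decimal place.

27.9 mg/L

Over one 107-h interval, 107/33 ≈ 3.2424 half-lives elapse, leaving f ≈ 0.1057 of each dose.
At steady state, accumulation factor R = 1/(1 − e^(−kτ)) ≈ 1.1182.
Each bolus raises the concentration by D/Vd = 1096/44 ≈ 24.909 mg/L.
Cmax,ss = C₀/(1 − f) ≈ 24.909/0.8943 ≈ 27.853 mg/L.
Peak 27.9 mg/L vs MTC 39 mg/L: below toxic threshold.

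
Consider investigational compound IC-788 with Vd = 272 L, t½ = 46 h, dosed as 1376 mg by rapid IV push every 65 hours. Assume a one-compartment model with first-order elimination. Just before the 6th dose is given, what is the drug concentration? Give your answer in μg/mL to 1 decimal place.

3.0 μg/mL

f = (1/2)^(τ/t½) = (1/2)^(65/46) ≈ 0.3755.
C₀ = D/Vd = 1376/272 ≈ 5.059 μg/mL.
Before the 6th dose, 5 doses have been given. Superposition: Cmin = C₀·(f + f² + … + f^5).
≈ 5.059 × (0.3755 + 0.1410 + 0.0529 + 0.0199 + 0.0075) ≈ 5.059 × 0.5968 ≈ 3.019 μg/mL.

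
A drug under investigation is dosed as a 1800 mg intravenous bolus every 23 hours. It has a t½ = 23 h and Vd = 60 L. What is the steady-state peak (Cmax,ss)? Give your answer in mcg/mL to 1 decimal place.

τ = 23 h = 1 half-life, so f = (1/2)^1 = 0.5.
Accumulation ratio R = 1/(1 − f) = 1/0.5 = 2/1.
Single-dose peak C₀ = D/Vd = 1800/60 = 30 mcg/mL.
Steady-state peak Cmax,ss = C₀·R = 30 × 2/1 ≈ 60.000 mcg/mL.

60.0 mcg/mL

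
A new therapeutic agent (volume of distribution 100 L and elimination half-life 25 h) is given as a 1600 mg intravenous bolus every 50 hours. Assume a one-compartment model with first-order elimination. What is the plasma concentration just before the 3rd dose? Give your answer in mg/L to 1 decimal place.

f = (1/2)^(τ/t½) = (1/2)^(50/25) ≈ 0.2500.
C₀ = D/Vd = 1600/100 ≈ 16.000 mg/L.
Before the 3rd dose, 2 doses have been given. Superposition: Cmin = C₀·(f + f²).
≈ 16.000 × (0.2500 + 0.0625) ≈ 16.000 × 0.3125 ≈ 5.000 mg/L.

5.0 mg/L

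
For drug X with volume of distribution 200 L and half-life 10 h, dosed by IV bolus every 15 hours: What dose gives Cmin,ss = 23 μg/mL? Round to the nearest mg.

8411 mg

τ/t½ = 15/10 ≈ 1.5, so f = (1/2)^(15/10) ≈ 0.353553.
Cmin,ss = (D/Vd)·f/(1−f), so D = Cmin,ss·Vd·(1−f)/f.
D = 23 × 200 × (1−f)/f ≈ 23 × 200 × 1.82843 ≈ 8410.78 mg.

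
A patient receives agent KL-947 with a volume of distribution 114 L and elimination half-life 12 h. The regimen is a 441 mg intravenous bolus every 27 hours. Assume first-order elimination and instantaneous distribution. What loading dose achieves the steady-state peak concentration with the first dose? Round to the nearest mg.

558 mg

f = (1/2)^(27/12) ≈ 0.210224; accumulation ratio R = 1/(1−f) ≈ 1.26618.
Loading dose to hit Cmax,ss on first dose: D_load = D_maint·R ≈ 441 × 1.26618 ≈ 558.39 mg.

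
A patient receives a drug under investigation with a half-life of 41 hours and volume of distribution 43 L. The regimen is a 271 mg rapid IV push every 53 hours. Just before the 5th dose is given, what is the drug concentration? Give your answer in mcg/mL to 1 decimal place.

f = (1/2)^(τ/t½) = (1/2)^(53/41) ≈ 0.4082.
C₀ = D/Vd = 271/43 ≈ 6.302 mcg/mL.
Before the 5th dose, 4 doses have been given. Superposition: Cmin = C₀·(f + f² + … + f^4).
≈ 6.302 × (0.4082 + 0.1666 + 0.0680 + 0.0278) ≈ 6.302 × 0.6706 ≈ 4.226 mcg/mL.

4.2 mcg/mL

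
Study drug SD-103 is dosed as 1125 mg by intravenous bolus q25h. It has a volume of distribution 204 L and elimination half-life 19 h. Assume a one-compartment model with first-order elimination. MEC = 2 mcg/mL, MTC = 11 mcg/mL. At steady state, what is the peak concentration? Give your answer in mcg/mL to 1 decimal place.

k = ln2/t½ = ln2/19 ≈ 0.036481 h⁻¹; fraction remaining f = e^(−kτ) = e^(−0.036481×25) ≈ 0.4017.
Accumulation ratio R = 1/(1 − f) ≈ 1/0.5983 ≈ 1.6714.
Each bolus raises the concentration by D/Vd = 1125/204 ≈ 5.515 mcg/mL.
Steady-state peak Cmax,ss = C₀·R ≈ 5.515 × 1.6714 ≈ 9.218 mcg/mL.
Peak 9.2 mcg/mL vs MTC 11 mcg/mL: below toxic threshold.

9.2 mcg/mL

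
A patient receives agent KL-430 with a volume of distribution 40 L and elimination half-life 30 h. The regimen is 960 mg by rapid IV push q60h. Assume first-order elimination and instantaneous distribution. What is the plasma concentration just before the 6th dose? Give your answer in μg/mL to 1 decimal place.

8.0 μg/mL

f = (1/2)^(τ/t½) = (1/2)^(60/30) ≈ 0.2500.
C₀ = D/Vd = 960/40 ≈ 24.000 μg/mL.
Before the 6th dose, 5 doses have been given. Superposition: Cmin = C₀·(f + f² + … + f^5).
≈ 24.000 × (0.2500 + 0.0625 + 0.0156 + 0.0039 + 0.0010) ≈ 24.000 × 0.3330 ≈ 7.992 μg/mL.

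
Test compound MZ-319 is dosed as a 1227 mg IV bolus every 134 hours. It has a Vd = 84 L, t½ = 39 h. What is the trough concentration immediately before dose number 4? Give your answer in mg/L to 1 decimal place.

1.5 mg/L

f = (1/2)^(τ/t½) = (1/2)^(134/39) ≈ 0.0924.
C₀ = D/Vd = 1227/84 ≈ 14.607 mg/L.
Before the 4th dose, 3 doses have been given. Superposition: Cmin = C₀·(f + f² + … + f^3).
≈ 14.607 × (0.0924 + 0.0085 + 0.0008) ≈ 14.607 × 0.1017 ≈ 1.486 mg/L.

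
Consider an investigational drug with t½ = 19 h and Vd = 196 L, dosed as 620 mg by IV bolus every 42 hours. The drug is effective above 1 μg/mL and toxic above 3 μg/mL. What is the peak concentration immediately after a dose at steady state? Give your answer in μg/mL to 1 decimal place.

k = ln2/t½ = ln2/19 ≈ 0.036481 h⁻¹; fraction remaining f = e^(−kτ) = e^(−0.036481×42) ≈ 0.2161.
Accumulation ratio R = 1/(1 − f) ≈ 1/0.7839 ≈ 1.2757.
Each bolus raises the concentration by D/Vd = 620/196 ≈ 3.163 μg/mL.
Steady-state peak Cmax,ss = C₀·R ≈ 3.163 × 1.2757 ≈ 4.035 μg/mL.
Peak 4.0 μg/mL vs MTC 3 μg/mL: exceeds toxic threshold.

4.0 μg/mL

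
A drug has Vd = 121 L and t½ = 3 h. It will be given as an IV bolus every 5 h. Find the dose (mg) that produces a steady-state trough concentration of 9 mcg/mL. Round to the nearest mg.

2368 mg

τ/t½ = 5/3 ≈ 1.6667, so f = (1/2)^(5/3) ≈ 0.314980.
Cmin,ss = (D/Vd)·f/(1−f), so D = Cmin,ss·Vd·(1−f)/f.
D = 9 × 121 × (1−f)/f ≈ 9 × 121 × 2.17480 ≈ 2368.36 mg.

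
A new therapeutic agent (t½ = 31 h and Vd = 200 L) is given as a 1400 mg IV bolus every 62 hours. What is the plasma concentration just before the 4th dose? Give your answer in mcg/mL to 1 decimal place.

2.3 mcg/mL

f = (1/2)^(τ/t½) = (1/2)^(62/31) ≈ 0.2500.
C₀ = D/Vd = 1400/200 ≈ 7.000 mcg/mL.
Before the 4th dose, 3 doses have been given. Superposition: Cmin = C₀·(f + f² + … + f^3).
≈ 7.000 × (0.2500 + 0.0625 + 0.0156) ≈ 7.000 × 0.3281 ≈ 2.297 mcg/mL.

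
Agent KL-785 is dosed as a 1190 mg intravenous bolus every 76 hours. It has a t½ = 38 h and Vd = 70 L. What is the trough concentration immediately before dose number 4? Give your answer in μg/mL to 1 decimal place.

f = (1/2)^(τ/t½) = (1/2)^(76/38) ≈ 0.2500.
C₀ = D/Vd = 1190/70 ≈ 17.000 μg/mL.
Before the 4th dose, 3 doses have been given. Superposition: Cmin = C₀·(f + f² + … + f^3).
≈ 17.000 × (0.2500 + 0.0625 + 0.0156) ≈ 17.000 × 0.3281 ≈ 5.578 μg/mL.

5.6 μg/mL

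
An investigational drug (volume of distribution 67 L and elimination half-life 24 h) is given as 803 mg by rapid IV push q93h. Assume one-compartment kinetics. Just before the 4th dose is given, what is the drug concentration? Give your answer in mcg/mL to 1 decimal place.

0.9 mcg/mL

f = (1/2)^(τ/t½) = (1/2)^(93/24) ≈ 0.0682.
C₀ = D/Vd = 803/67 ≈ 11.985 mcg/mL.
Before the 4th dose, 3 doses have been given. Superposition: Cmin = C₀·(f + f² + … + f^3).
≈ 11.985 × (0.0682 + 0.0047 + 0.0003) ≈ 11.985 × 0.0732 ≈ 0.877 mcg/mL.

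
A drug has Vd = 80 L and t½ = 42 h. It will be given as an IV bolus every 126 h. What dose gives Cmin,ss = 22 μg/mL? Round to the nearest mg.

12320 mg

τ/t½ = 126/42 ≈ 3, so f = (1/2)^(126/42) ≈ 0.125000.
Cmin,ss = (D/Vd)·f/(1−f), so D = Cmin,ss·Vd·(1−f)/f.
D = 22 × 80 × (1−f)/f ≈ 22 × 80 × 7.00000 ≈ 12320.00 mg.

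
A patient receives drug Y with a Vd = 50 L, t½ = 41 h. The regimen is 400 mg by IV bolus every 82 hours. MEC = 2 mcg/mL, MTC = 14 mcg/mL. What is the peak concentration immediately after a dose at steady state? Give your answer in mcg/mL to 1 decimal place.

10.7 mcg/mL

τ = 82 h = 2 half-lives, so f = (1/2)^2 = 0.25.
At steady state, R = 1/(1 − 0.25) = 4/3.
Single-dose peak C₀ = D/Vd = 400/50 = 8 mcg/mL.
Steady-state peak Cmax,ss = C₀·R = 8 × 4/3 ≈ 10.667 mcg/mL.
Peak 10.7 mcg/mL vs MTC 14 mcg/mL: below toxic threshold.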